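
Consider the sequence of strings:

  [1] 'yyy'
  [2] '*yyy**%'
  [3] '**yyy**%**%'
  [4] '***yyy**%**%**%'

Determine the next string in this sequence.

****yyy**%**%**%**%

s(k+1) = *·s(k)·**%, so each term gains * as a prefix and **% as a suffix.
One more step from ***yyy**%**%**% gives the answer.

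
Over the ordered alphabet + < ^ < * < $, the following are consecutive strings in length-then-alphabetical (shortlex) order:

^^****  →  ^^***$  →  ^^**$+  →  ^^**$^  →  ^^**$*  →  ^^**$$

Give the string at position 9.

^^*$+*

Advancing 3 positions from ^^**$$ through ^^**$$ → ^^*$++ → ^^*$+^ reaches term 9.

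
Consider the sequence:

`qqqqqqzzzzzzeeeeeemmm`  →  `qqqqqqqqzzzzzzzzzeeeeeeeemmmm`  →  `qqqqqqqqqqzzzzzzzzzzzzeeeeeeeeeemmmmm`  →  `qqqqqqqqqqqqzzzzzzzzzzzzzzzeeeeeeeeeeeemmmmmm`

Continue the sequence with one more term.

qqqqqqqqqqqqqqzzzzzzzzzzzzzzzzzzeeeeeeeeeeeeeemmmmmmm

The n-th term is 2n+2 q's then 3n z's then 2n+2 e's then n+1 m's, where the shown terms are n = 2, 3, 4, 5.
For the next term, n = 6, so the run lengths are 14, 18, 14, 7.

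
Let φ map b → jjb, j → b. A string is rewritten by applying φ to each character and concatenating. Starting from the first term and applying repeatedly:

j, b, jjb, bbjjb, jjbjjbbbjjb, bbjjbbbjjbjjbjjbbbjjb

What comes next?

Replace each of the 21 characters of bbjjbbbjjbjjbjjbbbjjb in place — jjb jjb b b jjb jjb jjb b b jjb b b jjb b b jjb jjb jjb b b jjb — and concatenate.

jjbjjbbbjjbjjbjjbbbjjbbbjjbbbjjbjjbjjbbbjjb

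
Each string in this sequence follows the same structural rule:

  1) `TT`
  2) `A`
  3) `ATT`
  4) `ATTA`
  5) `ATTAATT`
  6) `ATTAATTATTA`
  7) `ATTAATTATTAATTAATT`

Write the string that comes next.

ATTAATTATTAATTAATTATTAATTATTA

From term 3 onward, concatenate the last term with the second-to-last: A·TT = ATT, ATT·A = ATTA, …
Continuing: ATTAATTATTAATTAATT · ATTAATTATTA gives term 8.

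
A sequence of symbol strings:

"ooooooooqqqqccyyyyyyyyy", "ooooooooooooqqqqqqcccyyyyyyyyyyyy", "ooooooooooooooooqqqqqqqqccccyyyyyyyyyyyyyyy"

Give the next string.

ooooooooooooooooooooqqqqqqqqqqcccccyyyyyyyyyyyyyyyyyy

Reading off run lengths: o runs 8, 12, 16; q runs 4, 6, 8; c runs 2, 3, 4; y runs 9, 12, 15 — each is linear in n, where the shown terms are n = 2, 3, 4.
Setting n = 5 gives 20, 10, 5, 18 characters in each block.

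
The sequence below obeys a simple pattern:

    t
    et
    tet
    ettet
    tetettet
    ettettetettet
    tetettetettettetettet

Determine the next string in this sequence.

This is a Fibonacci-style word recurrence s(k) = s(k−2)·s(k−1): e.g. t·et = tet.
Continuing: ettettetettet · tetettetettettetettet gives term 8.

ettettetettettetettetettettetettet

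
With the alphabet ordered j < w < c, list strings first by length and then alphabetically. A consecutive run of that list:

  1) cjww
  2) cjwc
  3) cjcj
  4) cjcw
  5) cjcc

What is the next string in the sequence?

cwjj

The successor of cjcc increments the rightmost position that isn't already c and resets every position after it to j.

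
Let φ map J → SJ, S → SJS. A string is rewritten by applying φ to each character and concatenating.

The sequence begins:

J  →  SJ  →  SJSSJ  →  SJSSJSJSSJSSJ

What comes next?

SJSSJSJSSJSSJSJSSJSJSSJSSJSJSSJSSJ

φ(SJSSJSJSSJSSJ) expands symbol-by-symbol to SJS SJ SJS SJS SJ SJS SJ SJS SJS SJ SJS SJS SJ; joining the 13 pieces gives the next term.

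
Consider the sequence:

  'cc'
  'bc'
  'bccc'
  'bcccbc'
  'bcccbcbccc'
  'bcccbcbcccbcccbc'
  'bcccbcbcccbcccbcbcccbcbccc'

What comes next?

This is a Fibonacci-style word recurrence s(k) = s(k−1)·s(k−2): e.g. bc·cc = bccc.
The next term joins bcccbcbcccbcccbcbcccbcbccc and bcccbcbcccbcccbc.

bcccbcbcccbcccbcbcccbcbcccbcccbcbcccbcccbc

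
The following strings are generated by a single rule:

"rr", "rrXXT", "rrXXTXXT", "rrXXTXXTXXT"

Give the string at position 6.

rrXXTXXTXXTXXTXXT

Every step adds XXT to the end: s(k+1) = s(k)·XXT.
From rrXXTXXTXXT, 2 further steps: rrXXTXXTXXT → rrXXTXXTXXTXXT → (answer).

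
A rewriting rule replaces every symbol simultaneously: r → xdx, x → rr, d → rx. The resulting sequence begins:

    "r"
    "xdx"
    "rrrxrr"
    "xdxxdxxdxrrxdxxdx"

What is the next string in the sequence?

φ(xdxxdxxdxrrxdxxdx) expands symbol-by-symbol to rr rx rr rr rx rr rr rx rr xdx xdx rr rx rr rr rx rr; joining the 17 pieces gives the next term.

rrrxrrrrrxrrrrrxrrxdxxdxrrrxrrrrrxrr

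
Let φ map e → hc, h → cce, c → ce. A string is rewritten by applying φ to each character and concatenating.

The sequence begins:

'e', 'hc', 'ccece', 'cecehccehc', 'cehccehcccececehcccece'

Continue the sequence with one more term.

Applying the rule to each of the 22 symbols of cehccehcccececehcccece gives the pieces ce hc cce ce ce hc cce ce ce ce hc ce hc ce hc cce ce ce ce hc ce hc, which concatenate to the answer.

cehcccececehcccecececehccehccehcccecececehccehc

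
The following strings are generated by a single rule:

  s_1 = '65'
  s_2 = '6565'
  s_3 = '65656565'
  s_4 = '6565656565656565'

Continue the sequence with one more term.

Each string is two copies of the previous one concatenated.
Doubling 6565656565656565:

65656565656565656565656565656565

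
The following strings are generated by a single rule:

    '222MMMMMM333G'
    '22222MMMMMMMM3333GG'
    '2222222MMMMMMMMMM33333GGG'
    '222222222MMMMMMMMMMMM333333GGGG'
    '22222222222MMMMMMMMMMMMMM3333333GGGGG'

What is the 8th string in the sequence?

22222222222222222MMMMMMMMMMMMMMMMMMMM3333333333GGGGGGGG

Each string has the form 2^{2n-1} M^{2n+2} 3^{n+1} G^{n-1}, where the shown terms are n = 2, 3, 4, 5, 6.
For term 8, n = 9, so the run lengths are 17, 20, 10, 8.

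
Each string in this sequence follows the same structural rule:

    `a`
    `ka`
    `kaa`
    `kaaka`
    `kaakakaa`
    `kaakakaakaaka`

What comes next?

From term 3 onward, concatenate the last term with the second-to-last: ka·a = kaa, kaa·ka = kaaka, …
Continuing: kaakakaakaaka · kaakakaa gives term 7.

kaakakaakaakakaakakaa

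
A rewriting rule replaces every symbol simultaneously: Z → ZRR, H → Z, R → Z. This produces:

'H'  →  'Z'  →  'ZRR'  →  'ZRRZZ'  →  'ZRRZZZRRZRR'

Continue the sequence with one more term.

Expanding ZRRZZZRRZRR: Z→ZRR, R→Z, R→Z, Z→ZRR, Z→ZRR, Z→ZRR, R→Z, R→Z, Z→ZRR, R→Z, R→Z. Concatenated: ZRR Z Z ZRR ZRR ZRR Z Z ZRR Z Z.

ZRRZZZRRZRRZRRZZZRRZZ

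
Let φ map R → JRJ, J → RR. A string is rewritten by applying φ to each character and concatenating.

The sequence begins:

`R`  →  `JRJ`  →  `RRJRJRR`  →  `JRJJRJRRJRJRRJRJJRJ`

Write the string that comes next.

RRJRJRRRRJRJRRJRJJRJRRJRJRRJRJJRJRRJRJRRRRJRJRR

φ(JRJJRJRRJRJRRJRJJRJ) expands symbol-by-symbol to RR JRJ RR RR JRJ RR JRJ JRJ RR JRJ RR JRJ JRJ RR JRJ RR RR JRJ RR; joining the 19 pieces gives the next term.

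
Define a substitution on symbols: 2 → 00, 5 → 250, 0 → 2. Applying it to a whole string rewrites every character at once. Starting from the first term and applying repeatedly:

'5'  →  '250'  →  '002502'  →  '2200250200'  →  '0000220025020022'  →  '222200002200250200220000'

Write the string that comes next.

φ(222200002200250200220000) expands symbol-by-symbol to 00 00 00 00 2 2 2 2 00 00 2 2 00 250 2 00 2 2 00 00 2 2 2 2; joining the 24 pieces gives the next term.

000000002222000022002502002200002222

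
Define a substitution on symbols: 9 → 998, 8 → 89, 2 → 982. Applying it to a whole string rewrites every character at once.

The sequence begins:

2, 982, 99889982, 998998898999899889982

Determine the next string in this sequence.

Applying the rule to each of the 21 symbols of 998998898999899889982 gives the pieces 998 998 89 998 998 89 89 998 89 998 998 998 89 998 998 89 89 998 998 89 982, which concatenate to the answer.

9989988999899889899988999899899889998998898999899889982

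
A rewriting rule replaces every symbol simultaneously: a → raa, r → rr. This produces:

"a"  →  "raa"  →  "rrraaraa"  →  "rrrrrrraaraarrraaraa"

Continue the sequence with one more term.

Replace each of the 20 characters of rrrrrrraaraarrraaraa in place — rr rr rr rr rr rr rr raa raa rr raa raa rr rr rr raa raa rr raa raa — and concatenate.

rrrrrrrrrrrrrrraaraarrraaraarrrrrrraaraarrraaraa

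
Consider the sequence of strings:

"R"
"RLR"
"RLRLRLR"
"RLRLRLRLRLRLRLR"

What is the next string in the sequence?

Every step duplicates the string with 'L' between the halves.
One more doubling of RLRLRLRLRLRLRLR gives the answer.

RLRLRLRLRLRLRLRLRLRLRLRLRLRLRLR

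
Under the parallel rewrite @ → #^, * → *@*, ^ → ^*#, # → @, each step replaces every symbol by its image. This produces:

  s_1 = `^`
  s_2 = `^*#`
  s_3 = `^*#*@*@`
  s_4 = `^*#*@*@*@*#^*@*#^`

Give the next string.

Rewriting the 17 symbols of ^*#*@*@*@*#^*@*#^ one by one yields ^*# *@* @ *@* #^ *@* #^ *@* #^ *@* @ ^*# *@* #^ *@* @ ^*#; concatenated:

^*#*@*@*@*#^*@*#^*@*#^*@*@^*#*@*#^*@*@^*#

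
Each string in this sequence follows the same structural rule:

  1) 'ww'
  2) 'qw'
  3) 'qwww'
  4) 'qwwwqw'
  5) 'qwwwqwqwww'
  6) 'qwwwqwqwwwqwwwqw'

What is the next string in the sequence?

qwwwqwqwwwqwwwqwqwwwqwqwww

Each term (from the third on) is the previous term followed by the one before it: term 3 = qw·ww = qwww.
The next term joins qwwwqwqwwwqwwwqw and qwwwqwqwww.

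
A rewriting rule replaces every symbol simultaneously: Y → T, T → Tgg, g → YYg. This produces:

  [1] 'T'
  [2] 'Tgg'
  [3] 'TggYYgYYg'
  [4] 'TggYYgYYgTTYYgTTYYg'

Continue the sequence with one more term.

Rewriting the 19 symbols of TggYYgYYgTTYYgTTYYg one by one yields Tgg YYg YYg T T YYg T T YYg Tgg Tgg T T YYg Tgg Tgg T T YYg; concatenated:

TggYYgYYgTTYYgTTYYgTggTggTTYYgTggTggTTYYg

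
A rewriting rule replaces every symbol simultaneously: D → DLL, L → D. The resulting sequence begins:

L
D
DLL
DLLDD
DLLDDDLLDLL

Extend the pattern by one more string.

Apply φ to DLLDDDLLDLL symbol by symbol: D→DLL, L→D, L→D, D→DLL, D→DLL, D→DLL, L→D, L→D, D→DLL, L→D, L→D; joined: DLL D D DLL DLL DLL D D DLL D D.

DLLDDDLLDLLDLLDDDLLDD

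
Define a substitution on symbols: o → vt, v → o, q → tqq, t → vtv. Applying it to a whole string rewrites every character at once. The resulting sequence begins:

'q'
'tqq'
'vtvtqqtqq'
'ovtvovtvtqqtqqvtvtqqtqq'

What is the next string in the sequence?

vtovtvovtovtvovtvtqqtqqvtvtqqtqqovtvovtvtqqtqqvtvtqqtqq

Applying the rule to each of the 23 symbols of ovtvovtvtqqtqqvtvtqqtqq gives the pieces vt o vtv o vt o vtv o vtv tqq tqq vtv tqq tqq o vtv o vtv tqq tqq vtv tqq tqq, which concatenate to the answer.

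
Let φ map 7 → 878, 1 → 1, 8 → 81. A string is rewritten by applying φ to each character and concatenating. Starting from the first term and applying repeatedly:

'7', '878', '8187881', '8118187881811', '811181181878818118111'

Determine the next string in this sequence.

Rewriting the 21 symbols of 811181181878818118111 one by one yields 81 1 1 1 81 1 1 81 1 81 878 81 81 1 81 1 1 81 1 1 1; concatenated:

8111181118118187881811811181111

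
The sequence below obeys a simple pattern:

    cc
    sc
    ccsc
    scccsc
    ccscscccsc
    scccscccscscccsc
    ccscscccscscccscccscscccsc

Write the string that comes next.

scccscccscscccscccscscccscscccscccscscccsc

From term 3 onward, concatenate the second-to-last term with the last: cc·sc = ccsc, sc·ccsc = scccsc, …
The next term joins scccscccscscccsc and ccscscccscscccscccscscccsc.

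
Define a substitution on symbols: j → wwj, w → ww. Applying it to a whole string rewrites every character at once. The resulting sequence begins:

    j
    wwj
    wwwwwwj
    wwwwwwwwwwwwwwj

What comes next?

Applying the rule to each of the 15 symbols of wwwwwwwwwwwwwwj gives the pieces ww ww ww ww ww ww ww ww ww ww ww ww ww ww wwj, which concatenate to the answer.

wwwwwwwwwwwwwwwwwwwwwwwwwwwwwwj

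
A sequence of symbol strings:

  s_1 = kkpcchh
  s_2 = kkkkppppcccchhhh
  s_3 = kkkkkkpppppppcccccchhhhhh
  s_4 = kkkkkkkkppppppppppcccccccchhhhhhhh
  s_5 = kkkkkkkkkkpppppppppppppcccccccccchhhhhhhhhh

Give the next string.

kkkkkkkkkkkkppppppppppppppppcccccccccccchhhhhhhhhhhh

Each string has the form k^{2n} p^{3n-2} c^{2n} h^{2n} (n = 1, 2, …).
Setting n = 6 gives 12, 16, 12, 12 characters in each block.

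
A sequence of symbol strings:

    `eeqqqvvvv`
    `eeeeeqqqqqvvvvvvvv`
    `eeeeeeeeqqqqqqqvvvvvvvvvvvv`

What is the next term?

Reading off run lengths: e runs 2, 5, 8; q runs 3, 5, 7; v runs 4, 8, 12 — each is linear in n (n = 1, 2, …).
Setting n = 4 gives 11, 9, 16 characters in each block.

eeeeeeeeeeeqqqqqqqqqvvvvvvvvvvvvvvvv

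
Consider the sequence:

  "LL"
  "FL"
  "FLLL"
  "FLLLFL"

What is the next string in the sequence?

FLLLFLFLLL

This is a Fibonacci-style word recurrence s(k) = s(k−1)·s(k−2): e.g. FL·LL = FLLL.
The next term joins FLLLFL and FLLL.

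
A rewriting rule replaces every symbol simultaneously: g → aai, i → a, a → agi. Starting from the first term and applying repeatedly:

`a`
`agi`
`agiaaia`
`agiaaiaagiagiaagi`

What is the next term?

Rewriting the 17 symbols of agiaaiaagiagiaagi one by one yields agi aai a agi agi a agi agi aai a agi aai a agi agi aai a; concatenated:

agiaaiaagiagiaagiagiaaiaagiaaiaagiagiaaia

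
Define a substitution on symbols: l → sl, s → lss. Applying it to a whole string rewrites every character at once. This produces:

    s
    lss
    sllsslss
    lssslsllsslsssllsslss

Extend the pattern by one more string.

φ(lssslsllsslsssllsslss) expands symbol-by-symbol to sl lss lss lss sl lss sl sl lss lss sl lss lss lss sl sl lss lss sl lss lss; joining the 21 pieces gives the next term.

sllsslsslsssllssslsllsslsssllsslsslssslsllsslsssllsslss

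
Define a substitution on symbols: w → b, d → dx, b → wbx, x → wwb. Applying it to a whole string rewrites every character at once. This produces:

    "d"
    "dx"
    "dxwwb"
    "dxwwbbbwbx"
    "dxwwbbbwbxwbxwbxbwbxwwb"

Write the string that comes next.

dxwwbbbwbxwbxwbxbwbxwwbbwbxwwbbwbxwwbwbxbwbxwwbbbwbx

φ(dxwwbbbwbxwbxwbxbwbxwwb) expands symbol-by-symbol to dx wwb b b wbx wbx wbx b wbx wwb b wbx wwb b wbx wwb wbx b wbx wwb b b wbx; joining the 23 pieces gives the next term.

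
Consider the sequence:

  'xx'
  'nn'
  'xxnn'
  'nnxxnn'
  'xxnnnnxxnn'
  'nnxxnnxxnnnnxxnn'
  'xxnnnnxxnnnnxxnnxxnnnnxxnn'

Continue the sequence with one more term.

Each term (from the third on) is the two preceding terms concatenated in order: term 3 = xx·nn = xxnn.
So term 8 is nnxxnnxxnnnnxxnn·xxnnnnxxnnnnxxnnxxnnnnxxnn.

nnxxnnxxnnnnxxnnxxnnnnxxnnnnxxnnxxnnnnxxnn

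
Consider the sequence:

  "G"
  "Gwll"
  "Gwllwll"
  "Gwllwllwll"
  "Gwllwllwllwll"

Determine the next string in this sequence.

Each term is the previous one with wll appended.
So the next term is Gwllwllwllwll·wll.

Gwllwllwllwllwll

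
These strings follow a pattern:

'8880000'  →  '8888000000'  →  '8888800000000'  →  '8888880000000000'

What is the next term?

8888888000000000000

Reading off run lengths: 8 runs 3, 4, 5, 6; 0 runs 4, 6, 8, 10 — each is linear in n, where the shown terms are n = 2, 3, 4, 5.
At n = 6 the blocks have lengths 7, 12.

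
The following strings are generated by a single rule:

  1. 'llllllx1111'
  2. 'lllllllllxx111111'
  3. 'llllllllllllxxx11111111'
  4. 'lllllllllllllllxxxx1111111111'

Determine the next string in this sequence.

llllllllllllllllllxxxxx111111111111

Term n consists of 3n+3 l's, followed by n x's, followed by 2n+2 1's (n = 1, 2, …).
For the next term, n = 5, so the run lengths are 18, 5, 12.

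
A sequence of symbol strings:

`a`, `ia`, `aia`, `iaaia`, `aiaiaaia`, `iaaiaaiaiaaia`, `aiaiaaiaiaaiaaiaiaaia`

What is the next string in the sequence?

iaaiaaiaiaaiaaiaiaaiaiaaiaaiaiaaia

Each term (from the third on) is the two preceding terms concatenated in order: term 3 = a·ia = aia.
Continuing: iaaiaaiaiaaia · aiaiaaiaiaaiaaiaiaaia gives term 8.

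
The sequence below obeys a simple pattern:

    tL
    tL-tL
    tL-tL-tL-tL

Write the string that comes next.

s(k+1) = s(k)·-·s(k) — each term doubles the last with '-' between the halves.
Doubling tL-tL-tL-tL with '-' between the halves:

tL-tL-tL-tL-tL-tL-tL-tL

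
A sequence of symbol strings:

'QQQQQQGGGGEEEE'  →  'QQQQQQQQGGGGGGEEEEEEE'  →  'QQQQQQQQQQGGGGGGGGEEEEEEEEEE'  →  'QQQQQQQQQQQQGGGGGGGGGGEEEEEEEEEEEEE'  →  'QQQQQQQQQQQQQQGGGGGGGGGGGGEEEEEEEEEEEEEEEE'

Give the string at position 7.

Each string has the form Q^{2n+2} G^{2n} E^{3n-2}, where the shown terms are n = 2, 3, 4, 5, 6.
Setting n = 8 gives 18, 16, 22 characters in each block.

QQQQQQQQQQQQQQQQQQGGGGGGGGGGGGGGGGEEEEEEEEEEEEEEEEEEEEEE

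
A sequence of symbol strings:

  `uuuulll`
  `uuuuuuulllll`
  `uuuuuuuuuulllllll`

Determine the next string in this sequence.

uuuuuuuuuuuuulllllllll

Term n consists of 3n+1 u's, followed by 2n+1 l's (n = 1, 2, …).
For the next term, n = 4, so the run lengths are 13, 9.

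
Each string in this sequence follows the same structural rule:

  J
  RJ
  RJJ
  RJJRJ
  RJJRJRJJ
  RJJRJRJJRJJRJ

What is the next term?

This is a Fibonacci-style word recurrence s(k) = s(k−1)·s(k−2): e.g. RJ·J = RJJ.
Continuing: RJJRJRJJRJJRJ · RJJRJRJJ gives term 7.

RJJRJRJJRJJRJRJJRJRJJ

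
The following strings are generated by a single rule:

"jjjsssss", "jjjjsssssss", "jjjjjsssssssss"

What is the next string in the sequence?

Reading off run lengths: j runs 3, 4, 5; s runs 5, 7, 9 — each is linear in n, where the shown terms are n = 2, 3, 4.
Setting n = 5 gives 6, 11 characters in each block.

jjjjjjsssssssssss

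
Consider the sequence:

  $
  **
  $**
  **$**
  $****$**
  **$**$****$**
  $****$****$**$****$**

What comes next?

**$**$****$**$****$****$**$****$**

This is a Fibonacci-style word recurrence s(k) = s(k−2)·s(k−1): e.g. $·** = $**.
Continuing: **$**$****$** · $****$****$**$****$** gives term 8.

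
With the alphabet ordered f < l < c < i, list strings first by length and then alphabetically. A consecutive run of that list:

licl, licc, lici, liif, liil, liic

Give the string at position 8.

cfff

Advancing 2 positions from liic through liic → liii reaches term 8.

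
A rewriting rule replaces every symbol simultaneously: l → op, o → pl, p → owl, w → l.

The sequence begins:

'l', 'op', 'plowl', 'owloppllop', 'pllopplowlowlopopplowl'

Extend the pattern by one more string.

Rewriting the 22 symbols of pllopplowlowlopopplowl one by one yields owl op op pl owl owl op pl l op pl l op pl owl pl owl owl op pl l op; concatenated:

owlopopplowlowlopplloppllopplowlplowlowloppllop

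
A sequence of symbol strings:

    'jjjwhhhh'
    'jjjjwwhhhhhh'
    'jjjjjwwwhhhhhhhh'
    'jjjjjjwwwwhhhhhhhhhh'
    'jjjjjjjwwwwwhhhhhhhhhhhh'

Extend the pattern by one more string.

Term n consists of n+1 j's, followed by n-1 w's, followed by 2n h's, where the shown terms are n = 2, 3, 4, 5, 6.
Setting n = 7 gives 8, 6, 14 characters in each block.

jjjjjjjjwwwwwwhhhhhhhhhhhhhh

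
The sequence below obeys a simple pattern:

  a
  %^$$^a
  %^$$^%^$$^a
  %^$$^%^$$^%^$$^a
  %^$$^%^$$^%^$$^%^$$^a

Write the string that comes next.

Each term is the previous one with %^$$^ prepended.
One more step from %^$$^%^$$^%^$$^%^$$^a gives the answer.

%^$$^%^$$^%^$$^%^$$^%^$$^a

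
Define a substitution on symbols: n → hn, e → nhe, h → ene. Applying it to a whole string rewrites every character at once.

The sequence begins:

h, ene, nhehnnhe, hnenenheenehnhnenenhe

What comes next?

Replace each of the 21 characters of hnenenheenehnhnenenhe in place — ene hn nhe hn nhe hn ene nhe nhe hn nhe ene hn ene hn nhe hn nhe hn ene nhe — and concatenate.

enehnnhehnnhehnenenhenhehnnheenehnenehnnhehnnhehnenenhe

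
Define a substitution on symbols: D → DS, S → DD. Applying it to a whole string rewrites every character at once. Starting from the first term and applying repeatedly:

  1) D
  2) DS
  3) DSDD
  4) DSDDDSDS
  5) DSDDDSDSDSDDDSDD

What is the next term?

Replace each of the 16 characters of DSDDDSDSDSDDDSDD in place — DS DD DS DS DS DD DS DD DS DD DS DS DS DD DS DS — and concatenate.

DSDDDSDSDSDDDSDDDSDDDSDSDSDDDSDS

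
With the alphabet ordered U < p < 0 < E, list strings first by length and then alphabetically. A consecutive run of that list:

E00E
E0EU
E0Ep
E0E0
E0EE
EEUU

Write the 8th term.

Continuing the enumeration 2 steps past EEUU: EEUU → EEUp → (answer).

EEU0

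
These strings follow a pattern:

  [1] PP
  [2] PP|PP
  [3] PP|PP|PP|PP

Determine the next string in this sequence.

Each string is two copies of the previous one joined by '|'.
So the next term is two copies of PP|PP|PP|PP with '|' between the halves.

PP|PP|PP|PP|PP|PP|PP|PP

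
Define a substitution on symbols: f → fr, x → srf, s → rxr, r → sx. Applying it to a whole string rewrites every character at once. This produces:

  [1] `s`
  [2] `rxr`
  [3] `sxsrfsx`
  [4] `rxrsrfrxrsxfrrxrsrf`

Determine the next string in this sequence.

Rewriting the 19 symbols of rxrsrfrxrsxfrrxrsrf one by one yields sx srf sx rxr sx fr sx srf sx rxr srf fr sx sx srf sx rxr sx fr; concatenated:

sxsrfsxrxrsxfrsxsrfsxrxrsrffrsxsxsrfsxrxrsxfr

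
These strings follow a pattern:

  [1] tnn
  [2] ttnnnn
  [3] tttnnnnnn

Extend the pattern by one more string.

ttttnnnnnnnn

Term n consists of n t's, followed by 2n n's (n = 1, 2, …).
For the next term, n = 4, so the run lengths are 4, 8.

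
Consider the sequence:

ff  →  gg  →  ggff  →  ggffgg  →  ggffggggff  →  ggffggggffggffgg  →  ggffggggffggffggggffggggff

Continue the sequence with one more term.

ggffggggffggffggggffggggffggffggggffggffgg

From term 3 onward, concatenate the last term with the second-to-last: gg·ff = ggff, ggff·gg = ggffgg, …
So term 8 is ggffggggffggffggggffggggff·ggffggggffggffgg.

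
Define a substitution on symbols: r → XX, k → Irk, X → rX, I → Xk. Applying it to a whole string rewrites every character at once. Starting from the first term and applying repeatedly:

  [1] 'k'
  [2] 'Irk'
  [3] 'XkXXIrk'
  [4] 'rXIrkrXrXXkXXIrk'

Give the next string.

XXrXXkXXIrkXXrXXXrXrXIrkrXrXXkXXIrk

Replace each of the 16 characters of rXIrkrXrXXkXXIrk in place — XX rX Xk XX Irk XX rX XX rX rX Irk rX rX Xk XX Irk — and concatenate.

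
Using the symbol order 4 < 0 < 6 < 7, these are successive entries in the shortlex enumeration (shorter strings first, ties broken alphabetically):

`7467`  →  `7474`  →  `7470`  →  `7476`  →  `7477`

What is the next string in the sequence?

7044

Treat 7477 as a base-4 numeral over the given alphabet and add one, carrying through any trailing 7's.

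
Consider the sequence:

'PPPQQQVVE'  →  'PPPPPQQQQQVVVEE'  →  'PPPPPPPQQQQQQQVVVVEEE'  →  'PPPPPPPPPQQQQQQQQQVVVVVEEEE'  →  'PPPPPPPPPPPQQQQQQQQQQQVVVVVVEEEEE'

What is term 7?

The n-th term is 2n-1 P's then 2n-1 Q's then n V's then n-1 E's, where the shown terms are n = 2, 3, 4, 5, 6.
At n = 8 the blocks have lengths 15, 15, 8, 7.

PPPPPPPPPPPPPPPQQQQQQQQQQQQQQQVVVVVVVVEEEEEEE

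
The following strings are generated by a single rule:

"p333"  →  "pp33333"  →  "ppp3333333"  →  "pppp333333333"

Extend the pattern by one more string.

The n-th term is n-1 p's then 2n-1 3's, where the shown terms are n = 2, 3, 4, 5.
For the next term, n = 6, so the run lengths are 5, 11.

ppppp33333333333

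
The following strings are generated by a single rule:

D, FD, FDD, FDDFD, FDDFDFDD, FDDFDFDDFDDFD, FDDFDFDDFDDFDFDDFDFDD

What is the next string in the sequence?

This is a Fibonacci-style word recurrence s(k) = s(k−1)·s(k−2): e.g. FD·D = FDD.
So term 8 is FDDFDFDDFDDFDFDDFDFDD·FDDFDFDDFDDFD.

FDDFDFDDFDDFDFDDFDFDDFDDFDFDDFDDFD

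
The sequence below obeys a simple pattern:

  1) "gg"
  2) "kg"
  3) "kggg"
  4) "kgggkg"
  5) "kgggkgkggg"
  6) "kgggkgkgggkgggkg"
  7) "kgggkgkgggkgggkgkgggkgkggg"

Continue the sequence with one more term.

kgggkgkgggkgggkgkgggkgkgggkgggkgkgggkgggkg

This is a Fibonacci-style word recurrence s(k) = s(k−1)·s(k−2): e.g. kg·gg = kggg.
So term 8 is kgggkgkgggkgggkgkgggkgkggg·kgggkgkgggkgggkg.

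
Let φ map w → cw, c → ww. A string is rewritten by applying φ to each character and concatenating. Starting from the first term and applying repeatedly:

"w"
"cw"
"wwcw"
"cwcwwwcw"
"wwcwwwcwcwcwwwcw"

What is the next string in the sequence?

φ(wwcwwwcwcwcwwwcw) expands symbol-by-symbol to cw cw ww cw cw cw ww cw ww cw ww cw cw cw ww cw; joining the 16 pieces gives the next term.

cwcwwwcwcwcwwwcwwwcwwwcwcwcwwwcw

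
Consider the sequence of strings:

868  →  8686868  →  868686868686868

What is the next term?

8686868686868686868686868686868

s(k+1) = s(k)·6·s(k) — each term doubles the last with '6' between the halves.
One more doubling of 868686868686868 gives the answer.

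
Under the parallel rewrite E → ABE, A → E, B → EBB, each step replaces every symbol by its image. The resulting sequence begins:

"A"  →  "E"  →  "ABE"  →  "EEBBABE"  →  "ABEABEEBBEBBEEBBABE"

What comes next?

φ(ABEABEEBBEBBEEBBABE) expands symbol-by-symbol to E EBB ABE E EBB ABE ABE EBB EBB ABE EBB EBB ABE ABE EBB EBB E EBB ABE; joining the 19 pieces gives the next term.

EEBBABEEEBBABEABEEBBEBBABEEBBEBBABEABEEBBEBBEEBBABE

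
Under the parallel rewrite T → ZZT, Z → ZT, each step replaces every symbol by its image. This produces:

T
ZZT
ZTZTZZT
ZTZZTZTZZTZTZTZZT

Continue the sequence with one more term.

ZTZZTZTZTZZTZTZZTZTZTZZTZTZZTZTZZTZTZTZZT

Replace each of the 17 characters of ZTZZTZTZZTZTZTZZT in place — ZT ZZT ZT ZT ZZT ZT ZZT ZT ZT ZZT ZT ZZT ZT ZZT ZT ZT ZZT — and concatenate.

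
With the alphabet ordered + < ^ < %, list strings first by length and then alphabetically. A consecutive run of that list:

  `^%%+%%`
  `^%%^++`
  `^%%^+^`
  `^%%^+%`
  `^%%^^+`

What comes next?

^%%^^^

Find the rightmost character of ^%%^^+ below %, bump it to the next letter, and reset everything to its right to +.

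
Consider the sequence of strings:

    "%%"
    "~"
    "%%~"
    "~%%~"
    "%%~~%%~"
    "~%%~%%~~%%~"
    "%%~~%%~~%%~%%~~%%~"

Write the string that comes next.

This is a Fibonacci-style word recurrence s(k) = s(k−2)·s(k−1): e.g. %%·~ = %%~.
The next term joins ~%%~%%~~%%~ and %%~~%%~~%%~%%~~%%~.

~%%~%%~~%%~%%~~%%~~%%~%%~~%%~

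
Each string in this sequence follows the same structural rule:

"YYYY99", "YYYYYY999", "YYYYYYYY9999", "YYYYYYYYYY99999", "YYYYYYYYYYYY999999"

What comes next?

YYYYYYYYYYYYYY9999999

The n-th term is 2n Y's then n 9's, where the shown terms are n = 2, 3, 4, 5, 6.
At n = 7 the blocks have lengths 14, 7.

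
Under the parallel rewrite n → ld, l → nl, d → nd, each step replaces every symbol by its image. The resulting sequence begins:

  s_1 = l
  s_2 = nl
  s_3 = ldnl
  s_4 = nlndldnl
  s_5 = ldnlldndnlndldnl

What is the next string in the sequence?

Rewriting the 16 symbols of ldnlldndnlndldnl one by one yields nl nd ld nl nl nd ld nd ld nl ld nd nl nd ld nl; concatenated:

nlndldnlnlndldndldnlldndnlndldnl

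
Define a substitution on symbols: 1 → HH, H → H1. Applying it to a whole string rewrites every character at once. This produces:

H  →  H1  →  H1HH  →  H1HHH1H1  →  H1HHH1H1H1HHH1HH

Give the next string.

H1HHH1H1H1HHH1HHH1HHH1H1H1HHH1H1

Applying the rule to each of the 16 symbols of H1HHH1H1H1HHH1HH gives the pieces H1 HH H1 H1 H1 HH H1 HH H1 HH H1 H1 H1 HH H1 H1, which concatenate to the answer.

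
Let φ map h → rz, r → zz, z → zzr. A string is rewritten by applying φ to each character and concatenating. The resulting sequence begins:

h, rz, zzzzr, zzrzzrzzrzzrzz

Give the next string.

Replace each of the 14 characters of zzrzzrzzrzzrzz in place — zzr zzr zz zzr zzr zz zzr zzr zz zzr zzr zz zzr zzr — and concatenate.

zzrzzrzzzzrzzrzzzzrzzrzzzzrzzrzzzzrzzr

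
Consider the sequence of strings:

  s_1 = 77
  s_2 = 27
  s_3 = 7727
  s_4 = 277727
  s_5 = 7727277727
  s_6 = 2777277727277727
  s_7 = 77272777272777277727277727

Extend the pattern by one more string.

277727772727772777272777272777277727277727

From term 3 onward, concatenate the second-to-last term with the last: 77·27 = 7727, 27·7727 = 277727, …
The next term joins 2777277727277727 and 77272777272777277727277727.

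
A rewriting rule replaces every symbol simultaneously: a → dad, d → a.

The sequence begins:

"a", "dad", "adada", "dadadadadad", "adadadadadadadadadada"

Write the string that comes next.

dadadadadadadadadadadadadadadadadadadadadad

φ(adadadadadadadadadada) expands symbol-by-symbol to dad a dad a dad a dad a dad a dad a dad a dad a dad a dad a dad; joining the 21 pieces gives the next term.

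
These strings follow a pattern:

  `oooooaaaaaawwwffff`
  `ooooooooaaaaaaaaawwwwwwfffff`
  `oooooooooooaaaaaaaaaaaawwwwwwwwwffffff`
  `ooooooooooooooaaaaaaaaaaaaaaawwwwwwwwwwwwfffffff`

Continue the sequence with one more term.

oooooooooooooooooaaaaaaaaaaaaaaaaaawwwwwwwwwwwwwwwffffffff

The n-th term is 3n+2 o's then 3n+3 a's then 3n w's then n+3 f's (n = 1, 2, …).
Setting n = 5 gives 17, 18, 15, 8 characters in each block.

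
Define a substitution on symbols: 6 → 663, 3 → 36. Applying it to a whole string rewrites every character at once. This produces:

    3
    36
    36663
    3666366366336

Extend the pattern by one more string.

Replace each of the 13 characters of 3666366366336 in place — 36 663 663 663 36 663 663 36 663 663 36 36 663 — and concatenate.

3666366366336663663366636633636663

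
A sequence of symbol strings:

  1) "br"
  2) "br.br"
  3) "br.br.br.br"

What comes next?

s(k+1) = s(k)·.·s(k) — each term doubles the last with '.' between the halves.
So the next term is two copies of br.br.br.br with '.' between the halves.

br.br.br.br.br.br.br.br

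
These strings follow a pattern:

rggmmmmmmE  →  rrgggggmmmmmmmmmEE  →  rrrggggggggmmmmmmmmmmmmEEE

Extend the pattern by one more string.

Each string has the form r^{n} g^{3n-1} m^{3n+3} E^{n} (n = 1, 2, …).
Setting n = 4 gives 4, 11, 15, 4 characters in each block.

rrrrgggggggggggmmmmmmmmmmmmmmmEEEE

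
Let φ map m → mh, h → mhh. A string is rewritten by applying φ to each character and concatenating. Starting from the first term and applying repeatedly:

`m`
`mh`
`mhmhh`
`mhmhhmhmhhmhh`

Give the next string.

φ(mhmhhmhmhhmhh) expands symbol-by-symbol to mh mhh mh mhh mhh mh mhh mh mhh mhh mh mhh mhh; joining the 13 pieces gives the next term.

mhmhhmhmhhmhhmhmhhmhmhhmhhmhmhhmhh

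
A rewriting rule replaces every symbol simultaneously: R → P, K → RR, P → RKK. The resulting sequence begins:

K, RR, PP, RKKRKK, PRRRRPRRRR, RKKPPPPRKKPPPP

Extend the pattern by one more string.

Rewriting the 14 symbols of RKKPPPPRKKPPPP one by one yields P RR RR RKK RKK RKK RKK P RR RR RKK RKK RKK RKK; concatenated:

PRRRRRKKRKKRKKRKKPRRRRRKKRKKRKKRKK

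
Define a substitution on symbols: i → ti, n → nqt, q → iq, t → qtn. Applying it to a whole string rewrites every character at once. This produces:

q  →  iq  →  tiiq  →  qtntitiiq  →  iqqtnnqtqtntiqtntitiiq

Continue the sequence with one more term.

φ(iqqtnnqtqtntiqtntitiiq) expands symbol-by-symbol to ti iq iq qtn nqt nqt iq qtn iq qtn nqt qtn ti iq qtn nqt qtn ti qtn ti ti iq; joining the 22 pieces gives the next term.

tiiqiqqtnnqtnqtiqqtniqqtnnqtqtntiiqqtnnqtqtntiqtntitiiq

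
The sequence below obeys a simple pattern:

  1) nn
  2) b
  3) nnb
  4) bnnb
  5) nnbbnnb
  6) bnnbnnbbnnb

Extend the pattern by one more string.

This is a Fibonacci-style word recurrence s(k) = s(k−2)·s(k−1): e.g. nn·b = nnb.
So term 7 is nnbbnnb·bnnbnnbbnnb.

nnbbnnbbnnbnnbbnnb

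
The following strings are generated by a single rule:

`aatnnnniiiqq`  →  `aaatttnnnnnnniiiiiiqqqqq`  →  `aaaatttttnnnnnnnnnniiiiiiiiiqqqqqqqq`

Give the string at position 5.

aaaaaatttttttttnnnnnnnnnnnnnnnniiiiiiiiiiiiiiiqqqqqqqqqqqqqq

Term n consists of n+1 a's, followed by 2n-1 t's, followed by 3n+1 n's, followed by 3n i's, followed by 3n-1 q's (n = 1, 2, …).
At n = 5 the blocks have lengths 6, 9, 16, 15, 14.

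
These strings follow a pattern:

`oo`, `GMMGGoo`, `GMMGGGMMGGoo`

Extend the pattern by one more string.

The strings grow by a fixed prefix GMMGG each time.
Applying this once more to GMMGGGMMGGoo:

GMMGGGMMGGGMMGGoo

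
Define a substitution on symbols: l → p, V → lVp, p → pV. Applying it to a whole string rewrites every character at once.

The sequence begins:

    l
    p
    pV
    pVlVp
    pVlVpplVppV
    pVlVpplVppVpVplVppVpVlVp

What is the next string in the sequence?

Replace each of the 24 characters of pVlVpplVppVpVplVppVpVlVp in place — pV lVp p lVp pV pV p lVp pV pV lVp pV lVp pV p lVp pV pV lVp pV lVp p lVp pV — and concatenate.

pVlVpplVppVpVplVppVpVlVppVlVppVplVppVpVlVppVlVpplVppV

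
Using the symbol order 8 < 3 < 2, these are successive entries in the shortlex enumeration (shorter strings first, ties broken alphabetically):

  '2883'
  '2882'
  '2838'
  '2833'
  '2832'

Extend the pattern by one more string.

Treat 2832 as a base-3 numeral over the given alphabet and add one, carrying through any trailing 2's.

2828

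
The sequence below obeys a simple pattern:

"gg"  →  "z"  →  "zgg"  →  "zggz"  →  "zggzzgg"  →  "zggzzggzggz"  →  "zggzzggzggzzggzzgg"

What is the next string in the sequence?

From term 3 onward, concatenate the last term with the second-to-last: z·gg = zgg, zgg·z = zggz, …
Continuing: zggzzggzggzzggzzgg · zggzzggzggz gives term 8.

zggzzggzggzzggzzggzggzzggzggz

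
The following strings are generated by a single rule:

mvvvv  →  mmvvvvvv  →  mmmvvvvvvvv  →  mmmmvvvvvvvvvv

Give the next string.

mmmmmvvvvvvvvvvvv

Term n consists of n-1 m's, followed by 2n v's, where the shown terms are n = 2, 3, 4, 5.
Setting n = 6 gives 5, 12 characters in each block.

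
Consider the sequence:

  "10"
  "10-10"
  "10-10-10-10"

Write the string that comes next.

Each string is two copies of the previous one joined by '-'.
One more doubling of 10-10-10-10 gives the answer.

10-10-10-10-10-10-10-10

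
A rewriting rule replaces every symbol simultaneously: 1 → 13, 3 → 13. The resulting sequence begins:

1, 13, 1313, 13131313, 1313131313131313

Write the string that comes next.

Applying the rule to each of the 16 symbols of 1313131313131313 gives the pieces 13 13 13 13 13 13 13 13 13 13 13 13 13 13 13 13, which concatenate to the answer.

13131313131313131313131313131313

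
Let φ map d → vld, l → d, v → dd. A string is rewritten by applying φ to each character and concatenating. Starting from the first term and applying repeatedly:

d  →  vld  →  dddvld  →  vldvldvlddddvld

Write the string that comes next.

φ(vldvldvlddddvld) expands symbol-by-symbol to dd d vld dd d vld dd d vld vld vld vld dd d vld; joining the 15 pieces gives the next term.

dddvlddddvlddddvldvldvldvlddddvld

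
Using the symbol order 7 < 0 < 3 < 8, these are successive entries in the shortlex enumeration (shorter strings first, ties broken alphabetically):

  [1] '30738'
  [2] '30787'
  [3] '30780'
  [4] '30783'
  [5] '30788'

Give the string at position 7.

Continuing the enumeration 2 steps past 30788: 30788 → 30077 → (answer).

30070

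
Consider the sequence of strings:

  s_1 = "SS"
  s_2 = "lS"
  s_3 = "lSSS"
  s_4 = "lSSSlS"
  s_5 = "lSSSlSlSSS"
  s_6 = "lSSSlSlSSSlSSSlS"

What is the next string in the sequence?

This is a Fibonacci-style word recurrence s(k) = s(k−1)·s(k−2): e.g. lS·SS = lSSS.
The next term joins lSSSlSlSSSlSSSlS and lSSSlSlSSS.

lSSSlSlSSSlSSSlSlSSSlSlSSS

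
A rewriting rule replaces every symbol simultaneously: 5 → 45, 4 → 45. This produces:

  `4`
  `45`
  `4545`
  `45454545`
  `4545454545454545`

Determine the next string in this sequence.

Replace each of the 16 characters of 4545454545454545 in place — 45 45 45 45 45 45 45 45 45 45 45 45 45 45 45 45 — and concatenate.

45454545454545454545454545454545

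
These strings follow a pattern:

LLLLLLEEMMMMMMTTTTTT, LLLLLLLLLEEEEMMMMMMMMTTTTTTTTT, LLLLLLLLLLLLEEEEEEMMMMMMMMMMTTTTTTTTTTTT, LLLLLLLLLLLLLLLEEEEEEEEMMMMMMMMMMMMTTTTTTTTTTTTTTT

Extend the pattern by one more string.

Reading off run lengths: L runs 6, 9, 12, 15; E runs 2, 4, 6, 8; M runs 6, 8, 10, 12; T runs 6, 9, 12, 15 — each is linear in n, where the shown terms are n = 2, 3, 4, 5.
Setting n = 6 gives 18, 10, 14, 18 characters in each block.

LLLLLLLLLLLLLLLLLLEEEEEEEEEEMMMMMMMMMMMMMMTTTTTTTTTTTTTTTTTT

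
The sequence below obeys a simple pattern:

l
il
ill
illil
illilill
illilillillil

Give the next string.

Each term (from the third on) is the previous term followed by the one before it: term 3 = il·l = ill.
The next term joins illilillillil and illilill.

illilillillilillilill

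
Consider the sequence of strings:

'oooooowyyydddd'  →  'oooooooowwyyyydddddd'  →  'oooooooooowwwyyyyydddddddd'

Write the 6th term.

The n-th term is 2n o's then n-2 w's then n y's then 2n-2 d's, where the shown terms are n = 3, 4, 5.
Setting n = 8 gives 16, 6, 8, 14 characters in each block.

oooooooooooooooowwwwwwyyyyyyyydddddddddddddd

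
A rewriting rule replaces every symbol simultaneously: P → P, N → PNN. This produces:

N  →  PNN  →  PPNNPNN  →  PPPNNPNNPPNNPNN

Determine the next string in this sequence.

φ(PPPNNPNNPPNNPNN) expands symbol-by-symbol to P P P PNN PNN P PNN PNN P P PNN PNN P PNN PNN; joining the 15 pieces gives the next term.

PPPPNNPNNPPNNPNNPPPNNPNNPPNNPNN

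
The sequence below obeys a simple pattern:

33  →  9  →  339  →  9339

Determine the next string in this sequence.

3399339

This is a Fibonacci-style word recurrence s(k) = s(k−2)·s(k−1): e.g. 33·9 = 339.
Continuing: 339 · 9339 gives term 5.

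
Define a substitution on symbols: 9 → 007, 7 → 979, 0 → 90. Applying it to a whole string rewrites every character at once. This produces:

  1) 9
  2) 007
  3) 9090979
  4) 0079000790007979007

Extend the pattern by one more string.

90909790079090909790079090909790079790079090979

Applying the rule to each of the 19 symbols of 0079000790007979007 gives the pieces 90 90 979 007 90 90 90 979 007 90 90 90 979 007 979 007 90 90 979, which concatenate to the answer.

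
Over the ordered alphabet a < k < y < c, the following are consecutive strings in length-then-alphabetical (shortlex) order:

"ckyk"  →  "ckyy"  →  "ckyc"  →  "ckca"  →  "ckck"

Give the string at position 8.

cyaa

Advancing 3 positions from ckck through ckck → ckcy → ckcc reaches term 8.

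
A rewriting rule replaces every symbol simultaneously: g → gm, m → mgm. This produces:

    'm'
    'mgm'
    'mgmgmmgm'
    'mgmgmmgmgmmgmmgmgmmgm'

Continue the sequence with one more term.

Rewriting the 21 symbols of mgmgmmgmgmmgmmgmgmmgm one by one yields mgm gm mgm gm mgm mgm gm mgm gm mgm mgm gm mgm mgm gm mgm gm mgm mgm gm mgm; concatenated:

mgmgmmgmgmmgmmgmgmmgmgmmgmmgmgmmgmmgmgmmgmgmmgmmgmgmmgm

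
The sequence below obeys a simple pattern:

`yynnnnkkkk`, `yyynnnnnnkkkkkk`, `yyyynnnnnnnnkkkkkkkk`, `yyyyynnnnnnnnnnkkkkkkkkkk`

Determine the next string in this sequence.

yyyyyynnnnnnnnnnnnkkkkkkkkkkkk

Each string has the form y^{n} n^{2n} k^{2n}, where the shown terms are n = 2, 3, 4, 5.
At n = 6 the blocks have lengths 6, 12, 12.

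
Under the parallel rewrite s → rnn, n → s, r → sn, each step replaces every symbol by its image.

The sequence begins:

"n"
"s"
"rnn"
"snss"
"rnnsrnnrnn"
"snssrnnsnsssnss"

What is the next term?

φ(snssrnnsnsssnss) expands symbol-by-symbol to rnn s rnn rnn sn s s rnn s rnn rnn rnn s rnn rnn; joining the 15 pieces gives the next term.

rnnsrnnrnnsnssrnnsrnnrnnrnnsrnnrnn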